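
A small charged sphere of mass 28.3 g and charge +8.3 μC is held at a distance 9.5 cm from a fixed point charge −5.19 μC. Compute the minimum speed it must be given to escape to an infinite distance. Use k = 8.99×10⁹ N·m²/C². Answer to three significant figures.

To just escape, total mechanical energy must reach zero at infinity: ½mv²_min + U = 0, so ½mv²_min = −U = |kQq|/r.
|U| = |kQq|/r = (8.99×10⁹ N·m²/C²)(5.19×10⁻⁶)(8.30×10⁻⁶)/(0.0950) = 4.08 J.
v_min = √(2|U|/m) = √(2·4.08/0.0283) = 17.0 m/s.

17.0 m/s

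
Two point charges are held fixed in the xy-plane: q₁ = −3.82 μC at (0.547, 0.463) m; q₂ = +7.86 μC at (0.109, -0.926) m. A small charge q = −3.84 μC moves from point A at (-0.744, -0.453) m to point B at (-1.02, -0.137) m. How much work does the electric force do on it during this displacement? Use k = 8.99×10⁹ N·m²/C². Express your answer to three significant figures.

-0.0765 J

The work done by the electric force is W_field = −ΔU = −q(V_B − V_A) = q(V_A − V_B).
At A: distances to the source charges are 1.58 m, 0.975 m; V_A = Σ kqᵢ/rᵢ = 5.08×10⁴ V.
At B: distances to the source charges are 1.68 m, 1.38 m; V_B = Σ kqᵢ/rᵢ = 3.08×10⁴ V.
ΔV = V_B − V_A = -1.99×10⁴ V.
W_field = −qΔV = −(-3.84×10⁻⁶ C)(-1.99×10⁴ V) = -0.0765 J.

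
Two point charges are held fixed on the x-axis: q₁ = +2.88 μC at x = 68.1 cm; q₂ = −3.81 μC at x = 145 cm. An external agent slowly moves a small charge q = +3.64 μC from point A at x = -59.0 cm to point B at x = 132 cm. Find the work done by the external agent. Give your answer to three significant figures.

-0.825 J

For quasistatic motion the external work equals the change in potential energy: W_ext = qΔV = q(V_B − V_A).
At A: distances to the source charges are 1.27 m, 2.04 m; V_A = Σ kqᵢ/rᵢ = 3580 V.
At B: distances to the source charges are 0.639 m, 0.130 m; V_B = Σ kqᵢ/rᵢ = -2.23×10⁵ V.
ΔV = V_B − V_A = -2.27×10⁵ V.
W_ext = qΔV = (3.64×10⁻⁶ C)(-2.27×10⁵ V) = -0.825 J.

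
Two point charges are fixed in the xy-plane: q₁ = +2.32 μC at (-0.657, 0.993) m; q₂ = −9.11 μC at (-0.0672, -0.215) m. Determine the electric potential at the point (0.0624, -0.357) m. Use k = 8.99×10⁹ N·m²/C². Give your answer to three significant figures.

-4.12×10⁵ V

The total potential is the scalar sum of each charge's contribution, V = Σ kqᵢ/rᵢ.
Distances from the field point to each charge: r₁ = 1.53 m, r₂ = 0.192 m.
V = k[(2.32×10⁻⁶)/(1.53) + (-9.11×10⁻⁶)/(0.192)] = -4.12×10⁵ V.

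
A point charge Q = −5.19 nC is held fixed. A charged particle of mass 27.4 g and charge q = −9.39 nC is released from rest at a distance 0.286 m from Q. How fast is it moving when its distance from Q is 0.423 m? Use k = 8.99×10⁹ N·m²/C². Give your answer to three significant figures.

6.02×10⁻³ m/s

Only the electrostatic force acts, so mechanical energy is conserved: ½mv² = U₁ − U₂ = kQq(1/r₁ − 1/r₂).
U₁ − U₂ = (8.99×10⁹ N·m²/C²)(-5.19×10⁻⁹ C)(-9.39×10⁻⁹ C)(1/0.286 − 1/0.423) = 4.96×10⁻⁷ J.
v = √(2·4.96×10⁻⁷/0.0274) = 6.02×10⁻³ m/s.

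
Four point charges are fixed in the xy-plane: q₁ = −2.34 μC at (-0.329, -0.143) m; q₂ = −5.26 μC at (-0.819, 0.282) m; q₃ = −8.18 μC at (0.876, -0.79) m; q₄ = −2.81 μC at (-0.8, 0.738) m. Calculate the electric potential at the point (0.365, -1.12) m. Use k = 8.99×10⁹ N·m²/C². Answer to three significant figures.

-1.76×10⁵ V

The total potential is the scalar sum of each charge's contribution, V = Σ kqᵢ/rᵢ.
Distances from the field point to each charge: r₁ = 1.20 m, r₂ = 1.84 m, r₃ = 0.608 m, r₄ = 2.19 m.
V = k[(-2.34×10⁻⁶)/(1.20) + (-5.26×10⁻⁶)/(1.84) + (-8.18×10⁻⁶)/(0.608) + (-2.81×10⁻⁶)/(2.19)] = -1.76×10⁵ V.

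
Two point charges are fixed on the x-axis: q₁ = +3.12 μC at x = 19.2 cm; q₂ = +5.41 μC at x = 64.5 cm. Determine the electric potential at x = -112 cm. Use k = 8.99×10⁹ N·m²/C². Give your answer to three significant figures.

Electric potential is a scalar, so the contributions from each charge add algebraically: V = Σ kqᵢ/rᵢ.
Distances from the field point to each charge: r₁ = 1.31 m, r₂ = 1.77 m.
V = k[(3.12×10⁻⁶)/(1.31) + (5.41×10⁻⁶)/(1.77)] = 4.89×10⁴ V.

4.89×10⁴ V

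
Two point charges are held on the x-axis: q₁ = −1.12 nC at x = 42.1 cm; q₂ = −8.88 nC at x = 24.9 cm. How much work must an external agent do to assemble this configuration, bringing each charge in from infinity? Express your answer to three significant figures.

The assembly work is the sum of pairwise potential energies, U = Σ_{i<j} kqᵢqⱼ/rᵢⱼ.
Pair separations: r₁₂ = 0.172 m.
U = (5.20×10⁻⁷) = 5.20×10⁻⁷ J.

5.20×10⁻⁷ J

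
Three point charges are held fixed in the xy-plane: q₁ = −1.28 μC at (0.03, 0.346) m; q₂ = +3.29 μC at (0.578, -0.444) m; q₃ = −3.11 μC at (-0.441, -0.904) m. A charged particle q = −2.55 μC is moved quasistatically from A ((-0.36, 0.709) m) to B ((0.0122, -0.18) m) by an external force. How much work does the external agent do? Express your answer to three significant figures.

-0.0301 J

For quasistatic motion the external work equals the change in potential energy: W_ext = qΔV = q(V_B − V_A).
At A: distances to the source charges are 0.533 m, 1.49 m, 1.62 m; V_A = Σ kqᵢ/rᵢ = -1.90×10⁴ V.
At B: distances to the source charges are 0.526 m, 0.624 m, 0.854 m; V_B = Σ kqᵢ/rᵢ = -7230 V.
ΔV = V_B − V_A = 1.18×10⁴ V.
W_ext = qΔV = (-2.55×10⁻⁶ C)(1.18×10⁴ V) = -0.0301 J.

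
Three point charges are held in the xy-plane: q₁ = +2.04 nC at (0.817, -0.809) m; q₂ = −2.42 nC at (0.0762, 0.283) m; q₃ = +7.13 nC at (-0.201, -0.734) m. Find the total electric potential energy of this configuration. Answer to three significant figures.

The assembly work is the sum of pairwise potential energies, U = Σ_{i<j} kqᵢqⱼ/rᵢⱼ.
Pair separations: r₁₂ = 1.32 m, r₁₃ = 1.02 m, r₂₃ = 1.05 m.
U = (-3.36×10⁻⁸) + (1.28×10⁻⁷) + (-1.47×10⁻⁷) = -5.27×10⁻⁸ J.

-5.27×10⁻⁸ J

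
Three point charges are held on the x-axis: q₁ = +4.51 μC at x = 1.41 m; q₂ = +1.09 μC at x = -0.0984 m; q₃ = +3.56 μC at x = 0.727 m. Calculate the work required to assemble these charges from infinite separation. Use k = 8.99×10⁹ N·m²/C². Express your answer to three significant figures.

The assembly work is the sum of pairwise potential energies, U = Σ_{i<j} kqᵢqⱼ/rᵢⱼ.
Pair separations: r₁₂ = 1.51 m, r₁₃ = 0.683 m, r₂₃ = 0.825 m.
U = (0.0293) + (0.211) + (0.0423) = 0.283 J.

0.283 J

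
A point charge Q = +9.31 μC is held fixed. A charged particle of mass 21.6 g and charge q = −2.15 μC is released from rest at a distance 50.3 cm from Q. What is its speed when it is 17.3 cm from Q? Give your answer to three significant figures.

7.95 m/s

Only the electrostatic force acts, so mechanical energy is conserved: ½mv² = U₁ − U₂ = kQq(1/r₁ − 1/r₂).
U₁ − U₂ = (8.99×10⁹ N·m²/C²)(9.31×10⁻⁶ C)(-2.15×10⁻⁶ C)(1/0.503 − 1/0.173) = 0.682 J.
v = √(2·0.682/0.0216) = 7.95 m/s.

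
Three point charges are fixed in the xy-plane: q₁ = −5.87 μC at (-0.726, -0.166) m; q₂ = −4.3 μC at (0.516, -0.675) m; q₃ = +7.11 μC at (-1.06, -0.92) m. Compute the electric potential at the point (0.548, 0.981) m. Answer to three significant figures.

-2.85×10⁴ V

Electric potential is a scalar, so the contributions from each charge add algebraically: V = Σ kqᵢ/rᵢ.
Distances from the field point to each charge: r₁ = 1.71 m, r₂ = 1.66 m, r₃ = 2.49 m.
V = k[(-5.87×10⁻⁶)/(1.71) + (-4.30×10⁻⁶)/(1.66) + (7.11×10⁻⁶)/(2.49)] = -2.85×10⁴ V.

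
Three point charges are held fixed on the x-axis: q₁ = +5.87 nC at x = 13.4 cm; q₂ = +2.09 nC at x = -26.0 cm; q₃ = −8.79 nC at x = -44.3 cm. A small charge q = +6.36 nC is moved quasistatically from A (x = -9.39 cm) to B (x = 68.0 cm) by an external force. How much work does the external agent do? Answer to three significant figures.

-4.58×10⁻⁷ J

For quasistatic motion the external work equals the change in potential energy: W_ext = qΔV = q(V_B − V_A).
At A: distances to the source charges are 0.228 m, 0.166 m, 0.349 m; V_A = Σ kqᵢ/rᵢ = 118 V.
At B: distances to the source charges are 0.546 m, 0.940 m, 1.12 m; V_B = Σ kqᵢ/rᵢ = 46.3 V.
ΔV = V_B − V_A = -72.0 V.
W_ext = qΔV = (6.36×10⁻⁹ C)(-72.0 V) = -4.58×10⁻⁷ J.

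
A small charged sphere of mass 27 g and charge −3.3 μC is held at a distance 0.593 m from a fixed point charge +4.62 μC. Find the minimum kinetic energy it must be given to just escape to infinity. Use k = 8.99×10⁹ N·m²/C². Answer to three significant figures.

To just escape, total mechanical energy must reach zero at infinity: ½mv²_min + U = 0, so ½mv²_min = −U = |kQq|/r.
|U| = |kQq|/r = (8.99×10⁹ N·m²/C²)(4.62×10⁻⁶)(3.30×10⁻⁶)/(0.593) = 0.231 J.

0.231 J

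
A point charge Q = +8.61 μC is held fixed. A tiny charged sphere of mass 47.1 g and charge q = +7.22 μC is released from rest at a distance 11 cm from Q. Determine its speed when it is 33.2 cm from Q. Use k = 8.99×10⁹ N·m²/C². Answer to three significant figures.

12.0 m/s

Only the electrostatic force acts, so mechanical energy is conserved: ½mv² = U₁ − U₂ = kQq(1/r₁ − 1/r₂).
U₁ − U₂ = (8.99×10⁹ N·m²/C²)(8.61×10⁻⁶ C)(7.22×10⁻⁶ C)(1/0.110 − 1/0.332) = 3.40 J.
v = √(2·3.40/0.0471) = 12.0 m/s.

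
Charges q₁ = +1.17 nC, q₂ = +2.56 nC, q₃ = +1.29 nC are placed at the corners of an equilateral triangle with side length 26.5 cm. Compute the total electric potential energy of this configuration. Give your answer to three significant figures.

2.65×10⁻⁷ J

The work to assemble the configuration equals its total potential energy, U = Σ kqᵢqⱼ/rᵢⱼ over all pairs.
All three pair separations equal the side length, 0.265 m.
U = (1.02×10⁻⁷) + (5.12×10⁻⁸) + (1.12×10⁻⁷) = 2.65×10⁻⁷ J.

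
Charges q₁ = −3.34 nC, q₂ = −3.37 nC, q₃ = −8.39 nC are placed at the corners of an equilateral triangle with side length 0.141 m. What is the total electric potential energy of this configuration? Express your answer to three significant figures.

4.31×10⁻⁶ J

The assembly work is the sum of pairwise potential energies, U = Σ_{i<j} kqᵢqⱼ/rᵢⱼ.
All three pair separations equal the side length, 0.141 m.
U = (7.18×10⁻⁷) + (1.79×10⁻⁶) + (1.80×10⁻⁶) = 4.31×10⁻⁶ J.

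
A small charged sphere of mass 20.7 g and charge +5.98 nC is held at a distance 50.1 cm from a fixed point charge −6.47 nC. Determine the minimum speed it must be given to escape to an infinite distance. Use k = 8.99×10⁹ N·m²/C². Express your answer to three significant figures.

8.19×10⁻³ m/s

To just escape, total mechanical energy must reach zero at infinity: ½mv²_min + U = 0, so ½mv²_min = −U = |kQq|/r.
|U| = |kQq|/r = (8.99×10⁹ N·m²/C²)(6.47×10⁻⁹)(5.98×10⁻⁹)/(0.501) = 6.94×10⁻⁷ J.
v_min = √(2|U|/m) = √(2·6.94×10⁻⁷/0.0207) = 8.19×10⁻³ m/s.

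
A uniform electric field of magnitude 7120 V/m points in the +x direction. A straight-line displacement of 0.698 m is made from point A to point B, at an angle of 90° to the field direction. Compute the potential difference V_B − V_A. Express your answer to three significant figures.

Only the component of displacement along E changes the potential: ΔV = −E·d·cosθ.
ΔV = −(7120 V/m)(0.698 m)cos90° = 0 V.

0 V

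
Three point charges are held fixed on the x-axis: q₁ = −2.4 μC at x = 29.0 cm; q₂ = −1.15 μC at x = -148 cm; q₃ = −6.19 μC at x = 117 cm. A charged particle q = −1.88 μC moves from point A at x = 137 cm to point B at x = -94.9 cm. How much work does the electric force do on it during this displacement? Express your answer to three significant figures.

The work done by the electric force is W_field = −ΔU = −q(V_B − V_A) = q(V_A − V_B).
At A: distances to the source charges are 1.08 m, 2.85 m, 0.200 m; V_A = Σ kqᵢ/rᵢ = -3.02×10⁵ V.
At B: distances to the source charges are 1.24 m, 0.531 m, 2.12 m; V_B = Σ kqᵢ/rᵢ = -6.31×10⁴ V.
ΔV = V_B − V_A = 2.39×10⁵ V.
W_field = −qΔV = −(-1.88×10⁻⁶ C)(2.39×10⁵ V) = 0.449 J.

0.449 J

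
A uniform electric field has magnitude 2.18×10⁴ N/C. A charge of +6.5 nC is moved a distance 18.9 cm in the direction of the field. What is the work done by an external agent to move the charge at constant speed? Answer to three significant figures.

The potential change for a displacement 18.9 cm in the direction of the field is ΔV = −Ed = -4120 V.
W_ext = qΔV = -2.68×10⁻⁵ J.

-2.68×10⁻⁵ J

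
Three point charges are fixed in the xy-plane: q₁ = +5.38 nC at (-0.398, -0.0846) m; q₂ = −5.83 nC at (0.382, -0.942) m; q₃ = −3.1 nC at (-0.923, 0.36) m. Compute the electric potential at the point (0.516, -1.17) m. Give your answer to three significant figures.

-177 V

Electric potential is a scalar, so the contributions from each charge add algebraically: V = Σ kqᵢ/rᵢ.
Distances from the field point to each charge: r₁ = 1.42 m, r₂ = 0.264 m, r₃ = 2.10 m.
V = k[(5.38×10⁻⁹)/(1.42) + (-5.83×10⁻⁹)/(0.264) + (-3.10×10⁻⁹)/(2.10)] = -177 V.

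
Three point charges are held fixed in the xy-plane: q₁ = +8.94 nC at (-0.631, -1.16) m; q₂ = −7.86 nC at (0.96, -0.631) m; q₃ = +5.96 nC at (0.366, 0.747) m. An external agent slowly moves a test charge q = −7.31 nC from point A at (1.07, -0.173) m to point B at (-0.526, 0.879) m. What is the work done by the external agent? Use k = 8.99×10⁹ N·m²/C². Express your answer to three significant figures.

-9.38×10⁻⁷ J

For quasistatic motion the external work equals the change in potential energy: W_ext = qΔV = q(V_B − V_A).
At A: distances to the source charges are 1.97 m, 0.471 m, 1.16 m; V_A = Σ kqᵢ/rᵢ = -62.9 V.
At B: distances to the source charges are 2.04 m, 2.12 m, 0.902 m; V_B = Σ kqᵢ/rᵢ = 65.4 V.
ΔV = V_B − V_A = 128 V.
W_ext = qΔV = (-7.31×10⁻⁹ C)(128 V) = -9.38×10⁻⁷ J.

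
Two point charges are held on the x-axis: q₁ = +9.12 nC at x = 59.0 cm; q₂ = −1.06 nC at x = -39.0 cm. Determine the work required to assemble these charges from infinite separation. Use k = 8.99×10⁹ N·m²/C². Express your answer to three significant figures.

The assembly work is the sum of pairwise potential energies, U = Σ_{i<j} kqᵢqⱼ/rᵢⱼ.
Pair separations: r₁₂ = 0.980 m.
U = (-8.87×10⁻⁸) = -8.87×10⁻⁸ J.

-8.87×10⁻⁸ J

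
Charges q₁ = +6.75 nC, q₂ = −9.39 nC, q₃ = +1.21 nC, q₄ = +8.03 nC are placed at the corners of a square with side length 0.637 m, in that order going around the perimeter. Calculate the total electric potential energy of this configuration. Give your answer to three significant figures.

-8.24×10⁻⁷ J

The work to assemble the configuration equals its total potential energy, U = Σ kqᵢqⱼ/rᵢⱼ over all pairs.
The four side pairs have separation 0.637 m and the two diagonal pairs 0.901 m.
Summing all 6 pair terms gives U = -8.24×10⁻⁷ J.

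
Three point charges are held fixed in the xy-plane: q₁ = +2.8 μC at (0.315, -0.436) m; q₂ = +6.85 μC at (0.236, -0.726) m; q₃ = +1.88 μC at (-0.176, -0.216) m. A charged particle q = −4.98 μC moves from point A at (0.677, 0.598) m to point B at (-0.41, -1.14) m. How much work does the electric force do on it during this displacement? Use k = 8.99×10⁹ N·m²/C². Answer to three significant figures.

0.206 J

The work done by the electric force is W_field = −ΔU = −q(V_B − V_A) = q(V_A − V_B).
At A: distances to the source charges are 1.10 m, 1.40 m, 1.18 m; V_A = Σ kqᵢ/rᵢ = 8.14×10⁴ V.
At B: distances to the source charges are 1.01 m, 0.767 m, 0.953 m; V_B = Σ kqᵢ/rᵢ = 1.23×10⁵ V.
ΔV = V_B − V_A = 4.15×10⁴ V.
W_field = −qΔV = −(-4.98×10⁻⁶ C)(4.15×10⁴ V) = 0.206 J.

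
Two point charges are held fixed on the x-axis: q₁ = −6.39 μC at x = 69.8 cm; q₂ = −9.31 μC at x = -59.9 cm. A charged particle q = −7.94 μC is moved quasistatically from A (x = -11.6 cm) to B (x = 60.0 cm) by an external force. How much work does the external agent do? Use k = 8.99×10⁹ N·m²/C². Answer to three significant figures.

3.27 J

For quasistatic motion the external work equals the change in potential energy: W_ext = qΔV = q(V_B − V_A).
At A: distances to the source charges are 0.814 m, 0.483 m; V_A = Σ kqᵢ/rᵢ = -2.44×10⁵ V.
At B: distances to the source charges are 0.0980 m, 1.20 m; V_B = Σ kqᵢ/rᵢ = -6.56×10⁵ V.
ΔV = V_B − V_A = -4.12×10⁵ V.
W_ext = qΔV = (-7.94×10⁻⁶ C)(-4.12×10⁵ V) = 3.27 J.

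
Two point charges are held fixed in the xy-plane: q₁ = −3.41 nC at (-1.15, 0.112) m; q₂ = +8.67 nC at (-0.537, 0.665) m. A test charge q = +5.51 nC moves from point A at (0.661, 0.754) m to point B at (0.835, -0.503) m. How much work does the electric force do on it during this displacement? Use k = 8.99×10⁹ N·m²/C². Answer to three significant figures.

1.13×10⁻⁷ J

The work done by the electric force is W_field = −ΔU = −q(V_B − V_A) = q(V_A − V_B).
At A: distances to the source charges are 1.92 m, 1.20 m; V_A = Σ kqᵢ/rᵢ = 48.9 V.
At B: distances to the source charges are 2.08 m, 1.80 m; V_B = Σ kqᵢ/rᵢ = 28.5 V.
ΔV = V_B − V_A = -20.4 V.
W_field = −qΔV = −(5.51×10⁻⁹ C)(-20.4 V) = 1.13×10⁻⁷ J.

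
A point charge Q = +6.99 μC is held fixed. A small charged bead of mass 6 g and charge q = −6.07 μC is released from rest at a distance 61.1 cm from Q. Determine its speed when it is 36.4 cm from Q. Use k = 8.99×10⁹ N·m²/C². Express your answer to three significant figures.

Only the electrostatic force acts, so mechanical energy is conserved: ½mv² = U₁ − U₂ = kQq(1/r₁ − 1/r₂).
U₁ − U₂ = (8.99×10⁹ N·m²/C²)(6.99×10⁻⁶ C)(-6.07×10⁻⁶ C)(1/0.611 − 1/0.364) = 0.424 J.
v = √(2·0.424/6.00×10⁻³) = 11.9 m/s.

11.9 m/s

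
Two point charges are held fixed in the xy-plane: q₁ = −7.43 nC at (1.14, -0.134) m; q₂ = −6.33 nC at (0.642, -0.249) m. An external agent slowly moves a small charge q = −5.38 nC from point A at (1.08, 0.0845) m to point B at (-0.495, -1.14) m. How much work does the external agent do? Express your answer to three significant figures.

For quasistatic motion the external work equals the change in potential energy: W_ext = qΔV = q(V_B − V_A).
At A: distances to the source charges are 0.227 m, 0.551 m; V_A = Σ kqᵢ/rᵢ = -398 V.
At B: distances to the source charges are 1.92 m, 1.44 m; V_B = Σ kqᵢ/rᵢ = -74.2 V.
ΔV = V_B − V_A = 324 V.
W_ext = qΔV = (-5.38×10⁻⁹ C)(324 V) = -1.74×10⁻⁶ J.

-1.74×10⁻⁶ J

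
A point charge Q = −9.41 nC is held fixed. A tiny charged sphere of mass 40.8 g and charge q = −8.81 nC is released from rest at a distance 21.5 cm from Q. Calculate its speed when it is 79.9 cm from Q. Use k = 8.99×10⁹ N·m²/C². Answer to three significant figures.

Only the electrostatic force acts, so mechanical energy is conserved: ½mv² = U₁ − U₂ = kQq(1/r₁ − 1/r₂).
U₁ − U₂ = (8.99×10⁹ N·m²/C²)(-9.41×10⁻⁹ C)(-8.81×10⁻⁹ C)(1/0.215 − 1/0.799) = 2.53×10⁻⁶ J.
v = √(2·2.53×10⁻⁶/0.0408) = 0.0111 m/s.

0.0111 m/s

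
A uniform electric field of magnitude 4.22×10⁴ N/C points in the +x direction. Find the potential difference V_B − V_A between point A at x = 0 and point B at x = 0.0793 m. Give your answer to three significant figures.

In a uniform field, potential decreases in the direction of E: V_B − V_A = −E·Δx.
V_B − V_A = −(4.22×10⁴ V/m)(0.0793 m) = -3350 V.

-3350 V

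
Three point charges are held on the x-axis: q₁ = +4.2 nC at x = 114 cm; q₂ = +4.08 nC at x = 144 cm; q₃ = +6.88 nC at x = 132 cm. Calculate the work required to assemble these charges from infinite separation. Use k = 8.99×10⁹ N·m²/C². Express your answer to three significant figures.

The assembly work is the sum of pairwise potential energies, U = Σ_{i<j} kqᵢqⱼ/rᵢⱼ.
Pair separations: r₁₂ = 0.300 m, r₁₃ = 0.180 m, r₂₃ = 0.120 m.
U = (5.14×10⁻⁷) + (1.44×10⁻⁶) + (2.10×10⁻⁶) = 4.06×10⁻⁶ J.

4.06×10⁻⁶ J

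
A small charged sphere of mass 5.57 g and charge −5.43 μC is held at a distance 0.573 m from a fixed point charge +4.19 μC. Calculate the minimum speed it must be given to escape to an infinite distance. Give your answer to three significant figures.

11.3 m/s

To just escape, total mechanical energy must reach zero at infinity: ½mv²_min + U = 0, so ½mv²_min = −U = |kQq|/r.
|U| = |kQq|/r = (8.99×10⁹ N·m²/C²)(4.19×10⁻⁶)(5.43×10⁻⁶)/(0.573) = 0.357 J.
v_min = √(2|U|/m) = √(2·0.357/5.57×10⁻³) = 11.3 m/s.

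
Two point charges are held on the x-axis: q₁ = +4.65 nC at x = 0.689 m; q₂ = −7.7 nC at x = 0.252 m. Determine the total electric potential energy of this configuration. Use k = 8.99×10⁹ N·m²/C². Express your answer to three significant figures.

-7.37×10⁻⁷ J

The work to assemble the configuration equals its total potential energy, U = Σ kqᵢqⱼ/rᵢⱼ over all pairs.
Pair separations: r₁₂ = 0.437 m.
U = (-7.37×10⁻⁷) = -7.37×10⁻⁷ J.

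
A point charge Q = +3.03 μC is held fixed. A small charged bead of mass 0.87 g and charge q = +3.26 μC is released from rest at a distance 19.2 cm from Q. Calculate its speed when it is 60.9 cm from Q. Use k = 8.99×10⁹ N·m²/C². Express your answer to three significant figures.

Only the electrostatic force acts, so mechanical energy is conserved: ½mv² = U₁ − U₂ = kQq(1/r₁ − 1/r₂).
U₁ − U₂ = (8.99×10⁹ N·m²/C²)(3.03×10⁻⁶ C)(3.26×10⁻⁶ C)(1/0.192 − 1/0.609) = 0.317 J.
v = √(2·0.317/8.70×10⁻⁴) = 27.0 m/s.

27.0 m/s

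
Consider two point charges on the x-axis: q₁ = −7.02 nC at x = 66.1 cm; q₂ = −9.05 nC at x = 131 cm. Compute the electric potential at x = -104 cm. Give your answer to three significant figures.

-71.7 V

The total potential is the scalar sum of each charge's contribution, V = Σ kqᵢ/rᵢ.
Distances from the field point to each charge: r₁ = 1.70 m, r₂ = 2.35 m.
V = k[(-7.02×10⁻⁹)/(1.70) + (-9.05×10⁻⁹)/(2.35)] = -71.7 V.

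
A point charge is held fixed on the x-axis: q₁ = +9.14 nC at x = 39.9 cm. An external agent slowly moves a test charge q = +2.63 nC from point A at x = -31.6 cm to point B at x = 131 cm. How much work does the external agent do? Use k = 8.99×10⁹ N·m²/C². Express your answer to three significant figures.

For quasistatic motion the external work equals the change in potential energy: W_ext = qΔV = q(V_B − V_A).
At A: distance to the source charge is 0.715 m; V_A = kq₁/r = 115 V.
At B: distance to the source charge is 0.911 m; V_B = kq₁/r = 90.2 V.
ΔV = V_B − V_A = -24.7 V.
W_ext = qΔV = (2.63×10⁻⁹ C)(-24.7 V) = -6.50×10⁻⁸ J.

-6.50×10⁻⁸ J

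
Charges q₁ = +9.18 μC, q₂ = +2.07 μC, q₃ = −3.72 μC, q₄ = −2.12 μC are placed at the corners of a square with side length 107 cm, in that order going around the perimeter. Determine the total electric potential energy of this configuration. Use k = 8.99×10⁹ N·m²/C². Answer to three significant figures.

-0.231 J

The work to assemble the configuration equals its total potential energy, U = Σ kqᵢqⱼ/rᵢⱼ over all pairs.
The four side pairs have separation 1.07 m and the two diagonal pairs 1.51 m.
Summing all 6 pair terms gives U = -0.231 J.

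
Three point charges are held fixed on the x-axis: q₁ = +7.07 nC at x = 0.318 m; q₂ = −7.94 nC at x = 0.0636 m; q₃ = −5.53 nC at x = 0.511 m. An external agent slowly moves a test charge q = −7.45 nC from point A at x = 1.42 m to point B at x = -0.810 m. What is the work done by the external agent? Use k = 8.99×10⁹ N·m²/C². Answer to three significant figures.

For quasistatic motion the external work equals the change in potential energy: W_ext = qΔV = q(V_B − V_A).
At A: distances to the source charges are 1.10 m, 1.36 m, 0.909 m; V_A = Σ kqᵢ/rᵢ = -49.6 V.
At B: distances to the source charges are 1.13 m, 0.874 m, 1.32 m; V_B = Σ kqᵢ/rᵢ = -63.0 V.
ΔV = V_B − V_A = -13.4 V.
W_ext = qΔV = (-7.45×10⁻⁹ C)(-13.4 V) = 9.95×10⁻⁸ J.

9.95×10⁻⁸ J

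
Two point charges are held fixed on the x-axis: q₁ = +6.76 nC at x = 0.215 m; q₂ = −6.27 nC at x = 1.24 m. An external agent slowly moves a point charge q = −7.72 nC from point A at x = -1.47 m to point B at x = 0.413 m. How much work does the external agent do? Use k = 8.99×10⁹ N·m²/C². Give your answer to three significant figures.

-1.73×10⁻⁶ J

For quasistatic motion the external work equals the change in potential energy: W_ext = qΔV = q(V_B − V_A).
At A: distances to the source charges are 1.69 m, 2.71 m; V_A = Σ kqᵢ/rᵢ = 15.3 V.
At B: distances to the source charges are 0.198 m, 0.827 m; V_B = Σ kqᵢ/rᵢ = 239 V.
ΔV = V_B − V_A = 224 V.
W_ext = qΔV = (-7.72×10⁻⁹ C)(224 V) = -1.73×10⁻⁶ J.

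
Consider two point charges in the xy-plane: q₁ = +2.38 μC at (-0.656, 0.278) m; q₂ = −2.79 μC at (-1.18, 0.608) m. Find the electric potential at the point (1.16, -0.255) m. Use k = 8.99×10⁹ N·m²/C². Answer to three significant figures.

1250 V

The total potential is the scalar sum of each charge's contribution, V = Σ kqᵢ/rᵢ.
Distances from the field point to each charge: r₁ = 1.89 m, r₂ = 2.49 m.
V = k[(2.38×10⁻⁶)/(1.89) + (-2.79×10⁻⁶)/(2.49)] = 1250 V.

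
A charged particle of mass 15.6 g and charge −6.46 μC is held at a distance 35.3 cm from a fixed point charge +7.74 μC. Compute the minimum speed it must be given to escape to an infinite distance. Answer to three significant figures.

12.8 m/s

To just escape, total mechanical energy must reach zero at infinity: ½mv²_min + U = 0, so ½mv²_min = −U = |kQq|/r.
|U| = |kQq|/r = (8.99×10⁹ N·m²/C²)(7.74×10⁻⁶)(6.46×10⁻⁶)/(0.353) = 1.27 J.
v_min = √(2|U|/m) = √(2·1.27/0.0156) = 12.8 m/s.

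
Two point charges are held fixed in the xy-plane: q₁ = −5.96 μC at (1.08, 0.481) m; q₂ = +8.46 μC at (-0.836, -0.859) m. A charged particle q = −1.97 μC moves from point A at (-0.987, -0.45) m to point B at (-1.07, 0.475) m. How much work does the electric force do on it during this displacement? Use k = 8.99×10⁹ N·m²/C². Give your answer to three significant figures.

The work done by the electric force is W_field = −ΔU = −q(V_B − V_A) = q(V_A − V_B).
At A: distances to the source charges are 2.27 m, 0.436 m; V_A = Σ kqᵢ/rᵢ = 1.51×10⁵ V.
At B: distances to the source charges are 2.15 m, 1.35 m; V_B = Σ kqᵢ/rᵢ = 3.12×10⁴ V.
ΔV = V_B − V_A = -1.20×10⁵ V.
W_field = −qΔV = −(-1.97×10⁻⁶ C)(-1.20×10⁵ V) = -0.236 J.

-0.236 J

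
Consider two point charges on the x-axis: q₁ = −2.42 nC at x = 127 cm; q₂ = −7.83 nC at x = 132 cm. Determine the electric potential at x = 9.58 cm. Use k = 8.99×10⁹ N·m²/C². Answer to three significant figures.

-76.0 V

Electric potential is a scalar, so the contributions from each charge add algebraically: V = Σ kqᵢ/rᵢ.
Distances from the field point to each charge: r₁ = 1.17 m, r₂ = 1.22 m.
V = k[(-2.42×10⁻⁹)/(1.17) + (-7.83×10⁻⁹)/(1.22)] = -76.0 V.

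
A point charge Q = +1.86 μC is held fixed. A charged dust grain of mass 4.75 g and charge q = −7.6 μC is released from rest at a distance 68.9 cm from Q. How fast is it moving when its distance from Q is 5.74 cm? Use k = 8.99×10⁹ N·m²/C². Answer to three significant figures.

Only the electrostatic force acts, so mechanical energy is conserved: ½mv² = U₁ − U₂ = kQq(1/r₁ − 1/r₂).
U₁ − U₂ = (8.99×10⁹ N·m²/C²)(1.86×10⁻⁶ C)(-7.60×10⁻⁶ C)(1/0.689 − 1/0.0574) = 2.03 J.
v = √(2·2.03/4.75×10⁻³) = 29.2 m/s.

29.2 m/s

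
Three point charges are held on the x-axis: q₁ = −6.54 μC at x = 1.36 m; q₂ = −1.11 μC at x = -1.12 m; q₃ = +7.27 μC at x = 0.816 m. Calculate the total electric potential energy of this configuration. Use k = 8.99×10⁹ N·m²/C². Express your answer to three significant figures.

-0.797 J

The work to assemble the configuration equals its total potential energy, U = Σ kqᵢqⱼ/rᵢⱼ over all pairs.
Pair separations: r₁₂ = 2.48 m, r₁₃ = 0.544 m, r₂₃ = 1.94 m.
U = (0.0263) + (-0.786) + (-0.0375) = -0.797 J.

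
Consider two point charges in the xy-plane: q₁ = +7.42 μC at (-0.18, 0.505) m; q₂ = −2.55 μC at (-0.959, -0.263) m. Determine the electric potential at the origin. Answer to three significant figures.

Electric potential is a scalar, so the contributions from each charge add algebraically: V = Σ kqᵢ/rᵢ.
Distances from the field point to each charge: r₁ = 0.536 m, r₂ = 0.994 m.
V = k[(7.42×10⁻⁶)/(0.536) + (-2.55×10⁻⁶)/(0.994)] = 1.01×10⁵ V.

1.01×10⁵ V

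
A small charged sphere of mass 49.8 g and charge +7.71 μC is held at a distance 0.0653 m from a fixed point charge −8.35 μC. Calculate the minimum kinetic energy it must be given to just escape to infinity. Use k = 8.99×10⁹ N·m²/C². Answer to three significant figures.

8.86 J

To just escape, total mechanical energy must reach zero at infinity: ½mv²_min + U = 0, so ½mv²_min = −U = |kQq|/r.
|U| = |kQq|/r = (8.99×10⁹ N·m²/C²)(8.35×10⁻⁶)(7.71×10⁻⁶)/(0.0653) = 8.86 J.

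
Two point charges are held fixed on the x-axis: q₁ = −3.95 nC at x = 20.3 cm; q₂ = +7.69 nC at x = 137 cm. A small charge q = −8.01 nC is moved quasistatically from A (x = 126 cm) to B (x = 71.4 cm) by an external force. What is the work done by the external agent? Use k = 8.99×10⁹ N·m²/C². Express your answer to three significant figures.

4.48×10⁻⁶ J

For quasistatic motion the external work equals the change in potential energy: W_ext = qΔV = q(V_B − V_A).
At A: distances to the source charges are 1.06 m, 0.110 m; V_A = Σ kqᵢ/rᵢ = 595 V.
At B: distances to the source charges are 0.511 m, 0.656 m; V_B = Σ kqᵢ/rᵢ = 35.9 V.
ΔV = V_B − V_A = -559 V.
W_ext = qΔV = (-8.01×10⁻⁹ C)(-559 V) = 4.48×10⁻⁶ J.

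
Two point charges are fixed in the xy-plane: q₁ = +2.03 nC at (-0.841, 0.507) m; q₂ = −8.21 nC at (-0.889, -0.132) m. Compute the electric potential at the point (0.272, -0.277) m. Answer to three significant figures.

-49.7 V

The total potential is the scalar sum of each charge's contribution, V = Σ kqᵢ/rᵢ.
Distances from the field point to each charge: r₁ = 1.36 m, r₂ = 1.17 m.
V = k[(2.03×10⁻⁹)/(1.36) + (-8.21×10⁻⁹)/(1.17)] = -49.7 V.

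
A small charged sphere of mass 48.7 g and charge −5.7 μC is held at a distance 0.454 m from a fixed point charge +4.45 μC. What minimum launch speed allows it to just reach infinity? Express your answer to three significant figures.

To just escape, total mechanical energy must reach zero at infinity: ½mv²_min + U = 0, so ½mv²_min = −U = |kQq|/r.
|U| = |kQq|/r = (8.99×10⁹ N·m²/C²)(4.45×10⁻⁶)(5.70×10⁻⁶)/(0.454) = 0.502 J.
v_min = √(2|U|/m) = √(2·0.502/0.0487) = 4.54 m/s.

4.54 m/s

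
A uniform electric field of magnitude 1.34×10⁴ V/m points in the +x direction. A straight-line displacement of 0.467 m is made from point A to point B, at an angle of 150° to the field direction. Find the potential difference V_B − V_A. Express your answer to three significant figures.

5420 V

Only the component of displacement along E changes the potential: ΔV = −E·d·cosθ.
ΔV = −(1.34×10⁴ V/m)(0.467 m)cos150° = 5420 V.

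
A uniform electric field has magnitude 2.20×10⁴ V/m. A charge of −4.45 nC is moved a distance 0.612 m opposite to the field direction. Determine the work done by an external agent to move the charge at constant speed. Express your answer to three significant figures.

The potential change for a displacement 0.612 m opposite to the field direction is ΔV = +Ed = 1.35×10⁴ V.
W_ext = qΔV = -5.99×10⁻⁵ J.

-5.99×10⁻⁵ J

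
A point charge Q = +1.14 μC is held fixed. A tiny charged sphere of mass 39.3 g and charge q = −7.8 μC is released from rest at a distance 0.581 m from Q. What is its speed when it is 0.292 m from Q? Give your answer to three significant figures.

Only the electrostatic force acts, so mechanical energy is conserved: ½mv² = U₁ − U₂ = kQq(1/r₁ − 1/r₂).
U₁ − U₂ = (8.99×10⁹ N·m²/C²)(1.14×10⁻⁶ C)(-7.80×10⁻⁶ C)(1/0.581 − 1/0.292) = 0.136 J.
v = √(2·0.136/0.0393) = 2.63 m/s.

2.63 m/s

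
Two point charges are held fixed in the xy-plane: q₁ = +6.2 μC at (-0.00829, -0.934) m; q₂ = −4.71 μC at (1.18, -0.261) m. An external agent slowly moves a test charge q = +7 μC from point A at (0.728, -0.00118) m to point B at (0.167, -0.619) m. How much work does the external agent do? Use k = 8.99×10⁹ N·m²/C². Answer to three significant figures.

1.05 J

For quasistatic motion the external work equals the change in potential energy: W_ext = qΔV = q(V_B − V_A).
At A: distances to the source charges are 1.19 m, 0.521 m; V_A = Σ kqᵢ/rᵢ = -3.43×10⁴ V.
At B: distances to the source charges are 0.360 m, 1.07 m; V_B = Σ kqᵢ/rᵢ = 1.15×10⁵ V.
ΔV = V_B − V_A = 1.50×10⁵ V.
W_ext = qΔV = (7.00×10⁻⁶ C)(1.50×10⁵ V) = 1.05 J.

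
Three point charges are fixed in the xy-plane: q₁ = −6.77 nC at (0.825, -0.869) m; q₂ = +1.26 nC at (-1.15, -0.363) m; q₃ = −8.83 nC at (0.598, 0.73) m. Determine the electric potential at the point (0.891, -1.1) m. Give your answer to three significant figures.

-291 V

Electric potential is a scalar, so the contributions from each charge add algebraically: V = Σ kqᵢ/rᵢ.
Distances from the field point to each charge: r₁ = 0.240 m, r₂ = 2.17 m, r₃ = 1.85 m.
V = k[(-6.77×10⁻⁹)/(0.240) + (1.26×10⁻⁹)/(2.17) + (-8.83×10⁻⁹)/(1.85)] = -291 V.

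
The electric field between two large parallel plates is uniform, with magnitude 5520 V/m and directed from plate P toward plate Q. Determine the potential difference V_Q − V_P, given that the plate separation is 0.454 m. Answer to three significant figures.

-2510 V

In a uniform field, potential decreases in the direction of E: ΔV = −E·d for a displacement d parallel to E.
Going from P to Q is a displacement of 0.454 m along the field, so V_Q − V_P = −Ed = -2510 V.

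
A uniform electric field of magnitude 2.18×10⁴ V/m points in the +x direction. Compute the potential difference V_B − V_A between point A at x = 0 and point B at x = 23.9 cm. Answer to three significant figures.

-5210 V

In a uniform field, potential decreases in the direction of E: V_B − V_A = −E·Δx.
V_B − V_A = −(2.18×10⁴ V/m)(0.239 m) = -5210 V.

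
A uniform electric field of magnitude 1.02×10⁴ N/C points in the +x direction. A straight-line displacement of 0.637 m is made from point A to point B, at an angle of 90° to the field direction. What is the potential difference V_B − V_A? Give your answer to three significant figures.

0 V

Only the component of displacement along E changes the potential: ΔV = −E·d·cosθ.
ΔV = −(1.02×10⁴ V/m)(0.637 m)cos90° = 0 V.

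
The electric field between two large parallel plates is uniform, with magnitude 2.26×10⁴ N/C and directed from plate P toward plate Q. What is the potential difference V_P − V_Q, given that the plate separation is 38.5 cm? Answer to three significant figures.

8700 V

In a uniform field, potential decreases in the direction of E: ΔV = −E·d for a displacement d parallel to E.
Going from Q to P is a displacement of 38.5 cm opposite to the field, so V_P − V_Q = +Ed = 8700 V.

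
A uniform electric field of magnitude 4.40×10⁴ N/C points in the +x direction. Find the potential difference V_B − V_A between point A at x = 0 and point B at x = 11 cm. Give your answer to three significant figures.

In a uniform field, potential decreases in the direction of E: V_B − V_A = −E·Δx.
V_B − V_A = −(4.40×10⁴ V/m)(0.110 m) = -4840 V.

-4840 V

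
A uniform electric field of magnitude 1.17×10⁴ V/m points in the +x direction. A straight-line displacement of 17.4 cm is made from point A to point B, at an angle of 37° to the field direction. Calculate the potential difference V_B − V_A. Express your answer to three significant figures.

-1630 V

Only the component of displacement along E changes the potential: ΔV = −E·d·cosθ.
ΔV = −(1.17×10⁴ V/m)(0.174 m)cos37° = -1630 V.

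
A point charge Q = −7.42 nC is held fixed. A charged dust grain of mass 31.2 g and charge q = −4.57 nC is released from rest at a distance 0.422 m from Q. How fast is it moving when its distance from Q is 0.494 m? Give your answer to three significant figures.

Only the electrostatic force acts, so mechanical energy is conserved: ½mv² = U₁ − U₂ = kQq(1/r₁ − 1/r₂).
U₁ − U₂ = (8.99×10⁹ N·m²/C²)(-7.42×10⁻⁹ C)(-4.57×10⁻⁹ C)(1/0.422 − 1/0.494) = 1.05×10⁻⁷ J.
v = √(2·1.05×10⁻⁷/0.0312) = 2.60×10⁻³ m/s.

2.60×10⁻³ m/s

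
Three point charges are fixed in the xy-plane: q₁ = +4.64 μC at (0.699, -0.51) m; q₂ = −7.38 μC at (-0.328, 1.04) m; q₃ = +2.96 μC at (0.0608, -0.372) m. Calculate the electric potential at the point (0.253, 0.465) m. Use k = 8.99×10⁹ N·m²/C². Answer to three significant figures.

The total potential is the scalar sum of each charge's contribution, V = Σ kqᵢ/rᵢ.
Distances from the field point to each charge: r₁ = 1.07 m, r₂ = 0.817 m, r₃ = 0.859 m.
V = k[(4.64×10⁻⁶)/(1.07) + (-7.38×10⁻⁶)/(0.817) + (2.96×10⁻⁶)/(0.859)] = -1.13×10⁴ V.

-1.13×10⁴ V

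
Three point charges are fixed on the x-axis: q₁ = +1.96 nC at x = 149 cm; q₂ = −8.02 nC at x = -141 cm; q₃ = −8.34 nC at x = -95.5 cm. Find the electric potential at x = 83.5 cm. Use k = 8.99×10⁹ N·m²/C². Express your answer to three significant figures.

-47.1 V

Electric potential is a scalar, so the contributions from each charge add algebraically: V = Σ kqᵢ/rᵢ.
Distances from the field point to each charge: r₁ = 0.655 m, r₂ = 2.25 m, r₃ = 1.79 m.
V = k[(1.96×10⁻⁹)/(0.655) + (-8.02×10⁻⁹)/(2.25) + (-8.34×10⁻⁹)/(1.79)] = -47.1 V.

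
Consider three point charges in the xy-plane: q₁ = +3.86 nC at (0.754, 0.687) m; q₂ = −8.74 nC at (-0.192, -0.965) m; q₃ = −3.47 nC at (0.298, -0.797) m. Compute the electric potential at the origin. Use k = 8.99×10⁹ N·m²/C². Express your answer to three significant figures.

-82.5 V

The total potential is the scalar sum of each charge's contribution, V = Σ kqᵢ/rᵢ.
Distances from the field point to each charge: r₁ = 1.02 m, r₂ = 0.984 m, r₃ = 0.851 m.
V = k[(3.86×10⁻⁹)/(1.02) + (-8.74×10⁻⁹)/(0.984) + (-3.47×10⁻⁹)/(0.851)] = -82.5 V.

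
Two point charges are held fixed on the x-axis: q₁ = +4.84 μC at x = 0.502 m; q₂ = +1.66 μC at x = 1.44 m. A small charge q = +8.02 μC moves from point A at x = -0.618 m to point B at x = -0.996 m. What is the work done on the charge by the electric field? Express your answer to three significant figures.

0.0876 J

The work done by the electric force is W_field = −ΔU = −q(V_B − V_A) = q(V_A − V_B).
At A: distances to the source charges are 1.12 m, 2.06 m; V_A = Σ kqᵢ/rᵢ = 4.61×10⁴ V.
At B: distances to the source charges are 1.50 m, 2.44 m; V_B = Σ kqᵢ/rᵢ = 3.52×10⁴ V.
ΔV = V_B − V_A = -1.09×10⁴ V.
W_field = −qΔV = −(8.02×10⁻⁶ C)(-1.09×10⁴ V) = 0.0876 J.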